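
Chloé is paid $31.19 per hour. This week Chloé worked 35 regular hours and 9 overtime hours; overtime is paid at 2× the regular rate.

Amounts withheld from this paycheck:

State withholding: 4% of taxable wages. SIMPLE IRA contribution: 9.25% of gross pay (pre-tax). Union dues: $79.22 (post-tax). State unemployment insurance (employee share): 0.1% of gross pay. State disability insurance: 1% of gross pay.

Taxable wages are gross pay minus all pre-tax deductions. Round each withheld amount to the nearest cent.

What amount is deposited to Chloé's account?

Regular pay: 35 × $31.19 = $1,091.65
Overtime pay: 9 × $31.19 × 2 = $561.42
Gross pay = $1,091.65 + $561.42 = $1,653.07
SIMPLE IRA contribution: $1,653.07 × 0.0925 = $152.91
Taxable wages = $1,653.07 − $152.91 = $1,500.16
State withholding: $1,500.16 × 0.04 = $60.01
State unemployment insurance (employee share): $1,653.07 × 0.001 = $1.65
State disability insurance: $1,653.07 × 0.01 = $16.53
Union dues: $79.22
Total deductions = $152.91 + $60.01 + $1.65 + $16.53 + $79.22 = $310.32
Net pay = $1,653.07 − $310.32 = $1,342.75

$1,342.75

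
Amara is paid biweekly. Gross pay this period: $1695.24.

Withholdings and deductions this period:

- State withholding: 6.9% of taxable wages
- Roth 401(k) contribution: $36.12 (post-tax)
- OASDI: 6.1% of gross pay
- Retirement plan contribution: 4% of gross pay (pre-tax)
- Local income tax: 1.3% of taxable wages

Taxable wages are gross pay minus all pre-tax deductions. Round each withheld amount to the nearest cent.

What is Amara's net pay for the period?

Retirement plan contribution: $1695.24 × 0.04 = $67.81
Taxable wages = $1695.24 − $67.81 = $1627.43
Local income tax: $1627.43 × 0.013 = $21.16
State withholding: $1627.43 × 0.069 = $112.29
OASDI: $1695.24 × 0.061 = $103.41
Roth 401(k) contribution: $36.12
Total deductions = $67.81 + $21.16 + $112.29 + $103.41 + $36.12 = $340.79
Net pay = $1695.24 − $340.79 = $1354.45

$1354.45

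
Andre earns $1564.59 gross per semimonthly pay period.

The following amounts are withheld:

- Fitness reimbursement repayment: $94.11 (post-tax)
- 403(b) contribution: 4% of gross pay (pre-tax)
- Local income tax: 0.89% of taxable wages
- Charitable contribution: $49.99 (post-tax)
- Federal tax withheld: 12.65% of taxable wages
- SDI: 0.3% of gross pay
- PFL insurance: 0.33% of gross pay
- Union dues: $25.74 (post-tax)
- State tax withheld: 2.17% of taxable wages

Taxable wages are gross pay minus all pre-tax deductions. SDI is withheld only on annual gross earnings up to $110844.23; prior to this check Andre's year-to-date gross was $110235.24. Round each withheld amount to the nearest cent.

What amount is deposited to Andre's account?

$1089.22

403(b) contribution: $1564.59 × 0.04 = $62.58
Taxable wages = $1564.59 − $62.58 = $1502.01
Local income tax: $1502.01 × 0.0089 = $13.37
Federal tax withheld: $1502.01 × 0.1265 = $190.00
State tax withheld: $1502.01 × 0.0217 = $32.59
SDI: only $110844.23 − $110235.24 = $608.99 of this check is subject → $608.99 × 0.003 = $1.83
PFL insurance: $1564.59 × 0.0033 = $5.16
Union dues: $25.74
Fitness reimbursement repayment: $94.11
Charitable contribution: $49.99
Total deductions = $62.58 + $13.37 + $190.00 + $32.59 + $1.83 + $5.16 + $25.74 + $94.11 + $49.99 = $475.37
Net pay = $1564.59 − $475.37 = $1089.22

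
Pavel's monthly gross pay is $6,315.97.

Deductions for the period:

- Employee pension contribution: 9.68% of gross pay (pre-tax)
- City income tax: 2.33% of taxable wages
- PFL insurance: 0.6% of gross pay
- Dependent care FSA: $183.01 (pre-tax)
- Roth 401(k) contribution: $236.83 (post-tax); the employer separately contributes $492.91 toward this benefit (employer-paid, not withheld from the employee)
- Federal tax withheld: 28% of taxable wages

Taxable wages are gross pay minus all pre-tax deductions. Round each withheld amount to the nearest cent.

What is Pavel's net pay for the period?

$3,572.15

Employee pension contribution: $6,315.97 × 0.0968 = $611.39
Dependent care FSA: $183.01
Pre-tax total = $611.39 + $183.01 = $794.40
Taxable wages = $6,315.97 − $794.40 = $5,521.57
Federal tax withheld: $5,521.57 × 0.28 = $1,546.04
City income tax: $5,521.57 × 0.0233 = $128.65
PFL insurance: $6,315.97 × 0.006 = $37.90
Roth 401(k) contribution: $236.83
(Employer's $492.91 toward Roth 401(k) contribution is not withheld from the employee.)
Total deductions = $611.39 + $183.01 + $1,546.04 + $128.65 + $37.90 + $236.83 = $2,743.82
Net pay = $6,315.97 − $2,743.82 = $3,572.15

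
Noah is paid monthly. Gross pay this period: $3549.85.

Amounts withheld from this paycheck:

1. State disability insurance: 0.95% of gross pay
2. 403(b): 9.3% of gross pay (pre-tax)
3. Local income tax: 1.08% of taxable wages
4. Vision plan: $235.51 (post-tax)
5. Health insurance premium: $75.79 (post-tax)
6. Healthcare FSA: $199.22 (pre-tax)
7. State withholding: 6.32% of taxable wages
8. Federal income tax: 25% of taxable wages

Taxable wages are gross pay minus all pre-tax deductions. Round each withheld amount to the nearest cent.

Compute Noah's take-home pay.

403(b): $3549.85 × 0.093 = $330.14
Healthcare FSA: $199.22
Pre-tax total = $330.14 + $199.22 = $529.36
Taxable wages = $3549.85 − $529.36 = $3020.49
State withholding: $3020.49 × 0.0632 = $190.89
Federal income tax: $3020.49 × 0.25 = $755.12
Local income tax: $3020.49 × 0.0108 = $32.62
State disability insurance: $3549.85 × 0.0095 = $33.72
Vision plan: $235.51
Health insurance premium: $75.79
Total deductions = $330.14 + $199.22 + $190.89 + $755.12 + $32.62 + $33.72 + $235.51 + $75.79 = $1853.01
Net pay = $3549.85 − $1853.01 = $1696.84

$1696.84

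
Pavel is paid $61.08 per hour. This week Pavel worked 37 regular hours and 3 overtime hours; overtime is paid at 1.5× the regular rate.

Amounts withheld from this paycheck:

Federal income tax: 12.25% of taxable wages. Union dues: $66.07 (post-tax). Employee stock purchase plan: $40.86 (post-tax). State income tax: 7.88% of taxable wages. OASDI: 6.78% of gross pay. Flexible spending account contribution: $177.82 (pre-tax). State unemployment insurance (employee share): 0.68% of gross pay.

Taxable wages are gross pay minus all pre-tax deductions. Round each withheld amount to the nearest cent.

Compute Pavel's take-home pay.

$1,586.51

Regular pay: 37 × $61.08 = $2,259.96
Overtime pay: 3 × $61.08 × 1.5 = $274.86
Gross pay = $2,259.96 + $274.86 = $2,534.82
Flexible spending account contribution: $177.82
Taxable wages = $2,534.82 − $177.82 = $2,357.00
Federal income tax: $2,357.00 × 0.1225 = $288.73
State income tax: $2,357.00 × 0.0788 = $185.73
OASDI: $2,534.82 × 0.0678 = $171.86
State unemployment insurance (employee share): $2,534.82 × 0.0068 = $17.24
Employee stock purchase plan: $40.86
Union dues: $66.07
Total deductions = $177.82 + $288.73 + $185.73 + $171.86 + $17.24 + $40.86 + $66.07 = $948.31
Net pay = $2,534.82 − $948.31 = $1,586.51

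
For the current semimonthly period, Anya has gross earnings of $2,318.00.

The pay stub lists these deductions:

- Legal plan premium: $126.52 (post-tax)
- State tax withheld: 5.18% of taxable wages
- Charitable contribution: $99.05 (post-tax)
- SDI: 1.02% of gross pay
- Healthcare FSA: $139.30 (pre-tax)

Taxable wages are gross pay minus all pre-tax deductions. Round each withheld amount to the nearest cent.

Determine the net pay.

$1,816.63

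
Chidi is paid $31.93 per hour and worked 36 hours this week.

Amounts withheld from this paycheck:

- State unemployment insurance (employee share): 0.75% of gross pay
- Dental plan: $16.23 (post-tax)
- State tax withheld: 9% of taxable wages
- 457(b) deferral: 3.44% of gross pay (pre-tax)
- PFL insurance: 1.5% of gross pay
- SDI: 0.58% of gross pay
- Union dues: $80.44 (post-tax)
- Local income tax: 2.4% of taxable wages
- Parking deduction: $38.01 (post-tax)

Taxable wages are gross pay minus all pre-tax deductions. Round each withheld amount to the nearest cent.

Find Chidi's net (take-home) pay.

$816.20

Gross pay: 36 × $31.93 = $1149.48
457(b) deferral: $1149.48 × 0.0344 = $39.54
Taxable wages = $1149.48 − $39.54 = $1109.94
State tax withheld: $1109.94 × 0.09 = $99.89
Local income tax: $1109.94 × 0.024 = $26.64
PFL insurance: $1149.48 × 0.015 = $17.24
SDI: $1149.48 × 0.0058 = $6.67
State unemployment insurance (employee share): $1149.48 × 0.0075 = $8.62
Dental plan: $16.23
Parking deduction: $38.01
Union dues: $80.44
Total deductions = $39.54 + $99.89 + $26.64 + $17.24 + $6.67 + $8.62 + $16.23 + $38.01 + $80.44 = $333.28
Net pay = $1149.48 − $333.28 = $816.20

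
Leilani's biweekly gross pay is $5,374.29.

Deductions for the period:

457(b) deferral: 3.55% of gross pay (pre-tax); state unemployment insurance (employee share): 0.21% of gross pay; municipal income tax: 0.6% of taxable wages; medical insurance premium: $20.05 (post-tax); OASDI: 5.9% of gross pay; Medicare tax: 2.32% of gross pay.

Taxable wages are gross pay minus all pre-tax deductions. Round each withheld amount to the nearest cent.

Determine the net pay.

457(b) deferral: $5,374.29 × 0.0355 = $190.79
Taxable wages = $5,374.29 − $190.79 = $5,183.50
Municipal income tax: $5,183.50 × 0.006 = $31.10
Medicare tax: $5,374.29 × 0.0232 = $124.68
OASDI: $5,374.29 × 0.059 = $317.08
State unemployment insurance (employee share): $5,374.29 × 0.0021 = $11.29
Medical insurance premium: $20.05
Total deductions = $190.79 + $31.10 + $124.68 + $317.08 + $11.29 + $20.05 = $694.99
Net pay = $5,374.29 − $694.99 = $4,679.30

$4,679.30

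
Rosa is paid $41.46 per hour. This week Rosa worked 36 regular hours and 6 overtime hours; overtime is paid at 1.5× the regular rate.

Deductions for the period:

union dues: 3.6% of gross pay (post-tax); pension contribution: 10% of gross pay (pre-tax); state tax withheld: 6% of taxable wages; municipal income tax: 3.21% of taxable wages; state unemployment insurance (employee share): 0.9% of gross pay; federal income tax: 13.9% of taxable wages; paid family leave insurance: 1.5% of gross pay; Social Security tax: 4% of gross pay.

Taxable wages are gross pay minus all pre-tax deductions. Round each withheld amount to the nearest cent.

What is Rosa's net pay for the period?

$1,104.50

Regular pay: 36 × $41.46 = $1,492.56
Overtime pay: 6 × $41.46 × 1.5 = $373.14
Gross pay = $1,492.56 + $373.14 = $1,865.70
Pension contribution: $1,865.70 × 0.1 = $186.57
Taxable wages = $1,865.70 − $186.57 = $1,679.13
State tax withheld: $1,679.13 × 0.06 = $100.75
Federal income tax: $1,679.13 × 0.139 = $233.40
Municipal income tax: $1,679.13 × 0.0321 = $53.90
Paid family leave insurance: $1,865.70 × 0.015 = $27.99
State unemployment insurance (employee share): $1,865.70 × 0.009 = $16.79
Social Security tax: $1,865.70 × 0.04 = $74.63
Union dues: $1,865.70 × 0.036 = $67.17
Total deductions = $186.57 + $100.75 + $233.40 + $53.90 + $27.99 + $16.79 + $74.63 + $67.17 = $761.20
Net pay = $1,865.70 − $761.20 = $1,104.50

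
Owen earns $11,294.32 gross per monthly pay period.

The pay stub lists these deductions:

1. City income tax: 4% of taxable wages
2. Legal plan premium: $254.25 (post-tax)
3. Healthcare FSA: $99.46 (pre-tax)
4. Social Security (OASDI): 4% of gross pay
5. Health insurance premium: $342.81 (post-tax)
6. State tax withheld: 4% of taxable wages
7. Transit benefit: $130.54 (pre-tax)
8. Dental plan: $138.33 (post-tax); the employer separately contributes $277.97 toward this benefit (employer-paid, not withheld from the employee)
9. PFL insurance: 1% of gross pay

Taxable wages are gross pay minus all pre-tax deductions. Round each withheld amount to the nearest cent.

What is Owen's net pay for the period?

$8,879.08

Transit benefit: $130.54
Healthcare FSA: $99.46
Pre-tax total = $130.54 + $99.46 = $230.00
Taxable wages = $11,294.32 − $230.00 = $11,064.32
State tax withheld: $11,064.32 × 0.04 = $442.57
City income tax: $11,064.32 × 0.04 = $442.57
PFL insurance: $11,294.32 × 0.01 = $112.94
Social Security (OASDI): $11,294.32 × 0.04 = $451.77
Dental plan: $138.33
Health insurance premium: $342.81
Legal plan premium: $254.25
(Employer's $277.97 toward dental plan is not withheld from the employee.)
Total deductions = $130.54 + $99.46 + $442.57 + $442.57 + $112.94 + $451.77 + $138.33 + $342.81 + $254.25 = $2,415.24
Net pay = $11,294.32 − $2,415.24 = $8,879.08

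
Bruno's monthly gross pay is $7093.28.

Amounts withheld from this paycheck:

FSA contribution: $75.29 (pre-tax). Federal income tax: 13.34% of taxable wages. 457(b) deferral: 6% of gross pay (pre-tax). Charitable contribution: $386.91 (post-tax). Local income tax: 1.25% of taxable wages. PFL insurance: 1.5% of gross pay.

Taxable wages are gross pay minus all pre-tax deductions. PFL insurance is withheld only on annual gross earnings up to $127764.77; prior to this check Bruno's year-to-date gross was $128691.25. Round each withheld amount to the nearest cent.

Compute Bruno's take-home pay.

$5243.66

457(b) deferral: $7093.28 × 0.06 = $425.60
FSA contribution: $75.29
Pre-tax total = $425.60 + $75.29 = $500.89
Taxable wages = $7093.28 − $500.89 = $6592.39
Local income tax: $6592.39 × 0.0125 = $82.40
Federal income tax: $6592.39 × 0.1334 = $879.42
PFL insurance: annual cap $127764.77 already reached (YTD $128691.25), so $0.00
Charitable contribution: $386.91
Total deductions = $425.60 + $75.29 + $82.40 + $879.42 + $0.00 + $386.91 = $1849.62
Net pay = $7093.28 − $1849.62 = $5243.66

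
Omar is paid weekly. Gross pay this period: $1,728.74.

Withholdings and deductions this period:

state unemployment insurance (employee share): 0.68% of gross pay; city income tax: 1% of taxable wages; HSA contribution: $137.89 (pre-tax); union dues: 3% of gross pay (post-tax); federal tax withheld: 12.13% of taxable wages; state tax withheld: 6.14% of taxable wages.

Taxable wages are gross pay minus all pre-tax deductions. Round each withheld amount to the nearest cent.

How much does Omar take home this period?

$1,220.67

HSA contribution: $137.89
Taxable wages = $1,728.74 − $137.89 = $1,590.85
State tax withheld: $1,590.85 × 0.0614 = $97.68
Federal tax withheld: $1,590.85 × 0.1213 = $192.97
City income tax: $1,590.85 × 0.01 = $15.91
State unemployment insurance (employee share): $1,728.74 × 0.0068 = $11.76
Union dues: $1,728.74 × 0.03 = $51.86
Total deductions = $137.89 + $97.68 + $192.97 + $15.91 + $11.76 + $51.86 = $508.07
Net pay = $1,728.74 − $508.07 = $1,220.67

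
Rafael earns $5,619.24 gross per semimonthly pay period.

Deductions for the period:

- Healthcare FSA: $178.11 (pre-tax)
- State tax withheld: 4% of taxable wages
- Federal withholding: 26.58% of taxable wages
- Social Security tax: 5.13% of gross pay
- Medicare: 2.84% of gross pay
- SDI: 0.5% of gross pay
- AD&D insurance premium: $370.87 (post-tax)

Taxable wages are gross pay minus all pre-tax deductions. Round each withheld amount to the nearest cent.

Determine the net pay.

$2,930.40

Healthcare FSA: $178.11
Taxable wages = $5,619.24 − $178.11 = $5,441.13
Federal withholding: $5,441.13 × 0.2658 = $1,446.25
State tax withheld: $5,441.13 × 0.04 = $217.65
Social Security tax: $5,619.24 × 0.0513 = $288.27
Medicare: $5,619.24 × 0.0284 = $159.59
SDI: $5,619.24 × 0.005 = $28.10
AD&D insurance premium: $370.87
Total deductions = $178.11 + $1,446.25 + $217.65 + $288.27 + $159.59 + $28.10 + $370.87 = $2,688.84
Net pay = $5,619.24 − $2,688.84 = $2,930.40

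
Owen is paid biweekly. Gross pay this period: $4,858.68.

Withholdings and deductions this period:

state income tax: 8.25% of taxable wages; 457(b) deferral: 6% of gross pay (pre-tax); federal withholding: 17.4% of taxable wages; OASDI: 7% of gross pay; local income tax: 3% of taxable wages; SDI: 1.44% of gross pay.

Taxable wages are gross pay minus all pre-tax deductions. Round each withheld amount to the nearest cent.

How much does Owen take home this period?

$2,848.60

457(b) deferral: $4,858.68 × 0.06 = $291.52
Taxable wages = $4,858.68 − $291.52 = $4,567.16
Local income tax: $4,567.16 × 0.03 = $137.01
State income tax: $4,567.16 × 0.0825 = $376.79
Federal withholding: $4,567.16 × 0.174 = $794.69
OASDI: $4,858.68 × 0.07 = $340.11
SDI: $4,858.68 × 0.0144 = $69.96
Total deductions = $291.52 + $137.01 + $376.79 + $794.69 + $340.11 + $69.96 = $2,010.08
Net pay = $4,858.68 − $2,010.08 = $2,848.60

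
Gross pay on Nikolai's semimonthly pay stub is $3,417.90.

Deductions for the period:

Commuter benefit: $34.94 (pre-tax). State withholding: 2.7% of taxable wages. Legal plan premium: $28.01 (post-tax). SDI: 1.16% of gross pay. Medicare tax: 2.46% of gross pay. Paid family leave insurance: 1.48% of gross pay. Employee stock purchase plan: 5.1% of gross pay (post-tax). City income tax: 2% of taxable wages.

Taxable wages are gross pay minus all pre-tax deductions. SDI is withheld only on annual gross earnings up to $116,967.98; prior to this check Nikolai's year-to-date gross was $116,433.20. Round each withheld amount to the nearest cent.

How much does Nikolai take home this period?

$2,880.78

Commuter benefit: $34.94
Taxable wages = $3,417.90 − $34.94 = $3,382.96
City income tax: $3,382.96 × 0.02 = $67.66
State withholding: $3,382.96 × 0.027 = $91.34
Medicare tax: $3,417.90 × 0.0246 = $84.08
SDI: only $116,967.98 − $116,433.20 = $534.78 of this check is subject → $534.78 × 0.0116 = $6.20
Paid family leave insurance: $3,417.90 × 0.0148 = $50.58
Employee stock purchase plan: $3,417.90 × 0.051 = $174.31
Legal plan premium: $28.01
Total deductions = $34.94 + $67.66 + $91.34 + $84.08 + $6.20 + $50.58 + $174.31 + $28.01 = $537.12
Net pay = $3,417.90 − $537.12 = $2,880.78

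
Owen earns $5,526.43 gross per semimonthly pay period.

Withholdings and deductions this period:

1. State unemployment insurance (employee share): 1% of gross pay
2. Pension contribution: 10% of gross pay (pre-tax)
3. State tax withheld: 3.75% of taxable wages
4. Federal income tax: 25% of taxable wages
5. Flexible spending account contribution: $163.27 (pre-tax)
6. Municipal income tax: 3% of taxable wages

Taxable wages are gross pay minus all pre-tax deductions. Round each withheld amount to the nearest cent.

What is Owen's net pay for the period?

$3,227.92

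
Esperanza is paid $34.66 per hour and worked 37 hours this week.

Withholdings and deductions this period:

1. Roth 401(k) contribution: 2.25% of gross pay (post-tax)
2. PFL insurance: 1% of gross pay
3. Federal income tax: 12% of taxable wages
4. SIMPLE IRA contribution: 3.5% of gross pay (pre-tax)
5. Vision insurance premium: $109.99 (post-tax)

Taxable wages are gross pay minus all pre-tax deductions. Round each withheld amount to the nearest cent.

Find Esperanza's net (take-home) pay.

$937.38

Gross pay: 37 × $34.66 = $1,282.42
SIMPLE IRA contribution: $1,282.42 × 0.035 = $44.88
Taxable wages = $1,282.42 − $44.88 = $1,237.54
Federal income tax: $1,237.54 × 0.12 = $148.50
PFL insurance: $1,282.42 × 0.01 = $12.82
Roth 401(k) contribution: $1,282.42 × 0.0225 = $28.85
Vision insurance premium: $109.99
Total deductions = $44.88 + $148.50 + $12.82 + $28.85 + $109.99 = $345.04
Net pay = $1,282.42 − $345.04 = $937.38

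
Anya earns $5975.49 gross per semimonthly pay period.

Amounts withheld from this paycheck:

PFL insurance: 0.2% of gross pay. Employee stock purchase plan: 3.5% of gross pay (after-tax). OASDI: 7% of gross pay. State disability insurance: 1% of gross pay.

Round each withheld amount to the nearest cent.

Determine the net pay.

$5276.37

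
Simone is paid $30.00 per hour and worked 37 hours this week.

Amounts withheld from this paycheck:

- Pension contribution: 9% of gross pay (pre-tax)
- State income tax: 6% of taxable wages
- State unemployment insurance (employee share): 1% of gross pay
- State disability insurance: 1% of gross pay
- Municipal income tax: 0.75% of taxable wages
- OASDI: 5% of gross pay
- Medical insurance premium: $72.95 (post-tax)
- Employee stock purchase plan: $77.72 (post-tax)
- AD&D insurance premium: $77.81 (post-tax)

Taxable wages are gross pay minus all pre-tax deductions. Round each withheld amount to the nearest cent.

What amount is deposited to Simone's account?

Gross pay: 37 × $30.00 = $1,110.00
Pension contribution: $1,110.00 × 0.09 = $99.90
Taxable wages = $1,110.00 − $99.90 = $1,010.10
State income tax: $1,010.10 × 0.06 = $60.61
Municipal income tax: $1,010.10 × 0.0075 = $7.58
State disability insurance: $1,110.00 × 0.01 = $11.10
State unemployment insurance (employee share): $1,110.00 × 0.01 = $11.10
OASDI: $1,110.00 × 0.05 = $55.50
Medical insurance premium: $72.95
Employee stock purchase plan: $77.72
AD&D insurance premium: $77.81
Total deductions = $99.90 + $60.61 + $7.58 + $11.10 + $11.10 + $55.50 + $72.95 + $77.72 + $77.81 = $474.27
Net pay = $1,110.00 − $474.27 = $635.73

$635.73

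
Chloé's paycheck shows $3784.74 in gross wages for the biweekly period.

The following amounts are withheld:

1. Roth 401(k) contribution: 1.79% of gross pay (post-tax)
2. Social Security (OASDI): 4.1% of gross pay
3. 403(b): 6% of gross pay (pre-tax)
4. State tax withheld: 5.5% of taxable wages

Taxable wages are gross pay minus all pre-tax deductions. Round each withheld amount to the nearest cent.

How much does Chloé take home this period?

403(b): $3784.74 × 0.06 = $227.08
Taxable wages = $3784.74 − $227.08 = $3557.66
State tax withheld: $3557.66 × 0.055 = $195.67
Social Security (OASDI): $3784.74 × 0.041 = $155.17
Roth 401(k) contribution: $3784.74 × 0.0179 = $67.75
Total deductions = $227.08 + $195.67 + $155.17 + $67.75 = $645.67
Net pay = $3784.74 − $645.67 = $3139.07

$3139.07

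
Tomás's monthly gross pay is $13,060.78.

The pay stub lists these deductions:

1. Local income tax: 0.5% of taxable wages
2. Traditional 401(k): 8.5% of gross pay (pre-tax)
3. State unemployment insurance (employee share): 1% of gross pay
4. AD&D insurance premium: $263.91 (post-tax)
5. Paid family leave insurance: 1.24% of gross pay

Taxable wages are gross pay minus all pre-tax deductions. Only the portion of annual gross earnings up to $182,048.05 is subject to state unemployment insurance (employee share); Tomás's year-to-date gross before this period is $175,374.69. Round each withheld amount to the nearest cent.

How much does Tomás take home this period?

Traditional 401(k): $13,060.78 × 0.085 = $1,110.17
Taxable wages = $13,060.78 − $1,110.17 = $11,950.61
Local income tax: $11,950.61 × 0.005 = $59.75
State unemployment insurance (employee share): only $182,048.05 − $175,374.69 = $6,673.36 of this check is subject → $6,673.36 × 0.01 = $66.73
Paid family leave insurance: $13,060.78 × 0.0124 = $161.95
AD&D insurance premium: $263.91
Total deductions = $1,110.17 + $59.75 + $66.73 + $161.95 + $263.91 = $1,662.51
Net pay = $13,060.78 − $1,662.51 = $11,398.27

$11,398.27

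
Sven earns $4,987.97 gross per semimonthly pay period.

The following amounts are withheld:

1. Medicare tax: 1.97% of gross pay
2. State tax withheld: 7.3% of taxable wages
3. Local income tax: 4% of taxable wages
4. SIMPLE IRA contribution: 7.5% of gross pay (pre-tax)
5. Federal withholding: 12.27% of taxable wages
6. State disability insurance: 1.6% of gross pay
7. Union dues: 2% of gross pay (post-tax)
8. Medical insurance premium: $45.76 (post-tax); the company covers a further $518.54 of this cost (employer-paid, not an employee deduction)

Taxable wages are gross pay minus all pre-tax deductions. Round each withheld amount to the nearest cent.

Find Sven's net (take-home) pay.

SIMPLE IRA contribution: $4,987.97 × 0.075 = $374.10
Taxable wages = $4,987.97 − $374.10 = $4,613.87
Local income tax: $4,613.87 × 0.04 = $184.55
State tax withheld: $4,613.87 × 0.073 = $336.81
Federal withholding: $4,613.87 × 0.1227 = $566.12
State disability insurance: $4,987.97 × 0.016 = $79.81
Medicare tax: $4,987.97 × 0.0197 = $98.26
Union dues: $4,987.97 × 0.02 = $99.76
Medical insurance premium: $45.76
(Employer's $518.54 toward medical insurance premium is not withheld from the employee.)
Total deductions = $374.10 + $184.55 + $336.81 + $566.12 + $79.81 + $98.26 + $99.76 + $45.76 = $1,785.17
Net pay = $4,987.97 − $1,785.17 = $3,202.80

$3,202.80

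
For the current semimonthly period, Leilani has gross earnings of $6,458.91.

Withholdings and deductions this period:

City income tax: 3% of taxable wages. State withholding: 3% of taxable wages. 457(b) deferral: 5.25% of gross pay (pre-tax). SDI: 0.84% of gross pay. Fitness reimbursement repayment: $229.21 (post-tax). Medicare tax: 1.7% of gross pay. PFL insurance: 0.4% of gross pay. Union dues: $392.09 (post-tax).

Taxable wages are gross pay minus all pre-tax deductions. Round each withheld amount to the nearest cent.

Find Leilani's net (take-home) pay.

$4,941.45

457(b) deferral: $6,458.91 × 0.0525 = $339.09
Taxable wages = $6,458.91 − $339.09 = $6,119.82
City income tax: $6,119.82 × 0.03 = $183.59
State withholding: $6,119.82 × 0.03 = $183.59
Medicare tax: $6,458.91 × 0.017 = $109.80
SDI: $6,458.91 × 0.0084 = $54.25
PFL insurance: $6,458.91 × 0.004 = $25.84
Union dues: $392.09
Fitness reimbursement repayment: $229.21
Total deductions = $339.09 + $183.59 + $183.59 + $109.80 + $54.25 + $25.84 + $392.09 + $229.21 = $1,517.46
Net pay = $6,458.91 − $1,517.46 = $4,941.45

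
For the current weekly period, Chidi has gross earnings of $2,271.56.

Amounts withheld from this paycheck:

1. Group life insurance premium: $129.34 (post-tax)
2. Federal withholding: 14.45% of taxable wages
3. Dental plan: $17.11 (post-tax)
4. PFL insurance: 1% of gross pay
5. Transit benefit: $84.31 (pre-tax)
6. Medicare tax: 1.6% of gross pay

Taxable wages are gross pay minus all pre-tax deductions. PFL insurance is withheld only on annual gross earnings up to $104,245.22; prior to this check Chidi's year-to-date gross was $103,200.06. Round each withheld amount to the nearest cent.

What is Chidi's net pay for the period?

$1,677.95

Transit benefit: $84.31
Taxable wages = $2,271.56 − $84.31 = $2,187.25
Federal withholding: $2,187.25 × 0.1445 = $316.06
PFL insurance: only $104,245.22 − $103,200.06 = $1,045.16 of this check is subject → $1,045.16 × 0.01 = $10.45
Medicare tax: $2,271.56 × 0.016 = $36.34
Dental plan: $17.11
Group life insurance premium: $129.34
Total deductions = $84.31 + $316.06 + $10.45 + $36.34 + $17.11 + $129.34 = $593.61
Net pay = $2,271.56 − $593.61 = $1,677.95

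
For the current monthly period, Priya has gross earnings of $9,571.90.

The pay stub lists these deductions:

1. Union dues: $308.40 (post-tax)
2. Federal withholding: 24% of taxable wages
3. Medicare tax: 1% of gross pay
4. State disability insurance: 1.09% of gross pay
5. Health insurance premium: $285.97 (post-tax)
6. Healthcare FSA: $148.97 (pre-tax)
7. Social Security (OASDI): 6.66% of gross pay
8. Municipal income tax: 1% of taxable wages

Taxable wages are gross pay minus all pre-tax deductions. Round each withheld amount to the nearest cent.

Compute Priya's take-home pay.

$5,635.29

Healthcare FSA: $148.97
Taxable wages = $9,571.90 − $148.97 = $9,422.93
Federal withholding: $9,422.93 × 0.24 = $2,261.50
Municipal income tax: $9,422.93 × 0.01 = $94.23
Social Security (OASDI): $9,571.90 × 0.0666 = $637.49
State disability insurance: $9,571.90 × 0.0109 = $104.33
Medicare tax: $9,571.90 × 0.01 = $95.72
Health insurance premium: $285.97
Union dues: $308.40
Total deductions = $148.97 + $2,261.50 + $94.23 + $637.49 + $104.33 + $95.72 + $285.97 + $308.40 = $3,936.61
Net pay = $9,571.90 − $3,936.61 = $5,635.29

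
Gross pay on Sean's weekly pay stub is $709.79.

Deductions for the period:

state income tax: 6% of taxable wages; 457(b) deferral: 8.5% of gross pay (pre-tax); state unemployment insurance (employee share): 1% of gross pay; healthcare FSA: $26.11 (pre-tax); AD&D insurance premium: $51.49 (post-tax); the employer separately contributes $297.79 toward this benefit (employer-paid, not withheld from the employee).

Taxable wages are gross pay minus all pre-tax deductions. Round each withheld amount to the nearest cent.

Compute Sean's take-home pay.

$527.36

Healthcare FSA: $26.11
457(b) deferral: $709.79 × 0.085 = $60.33
Pre-tax total = $26.11 + $60.33 = $86.44
Taxable wages = $709.79 − $86.44 = $623.35
State income tax: $623.35 × 0.06 = $37.40
State unemployment insurance (employee share): $709.79 × 0.01 = $7.10
AD&D insurance premium: $51.49
(Employer's $297.79 toward AD&D insurance premium is not withheld from the employee.)
Total deductions = $26.11 + $60.33 + $37.40 + $7.10 + $51.49 = $182.43
Net pay = $709.79 − $182.43 = $527.36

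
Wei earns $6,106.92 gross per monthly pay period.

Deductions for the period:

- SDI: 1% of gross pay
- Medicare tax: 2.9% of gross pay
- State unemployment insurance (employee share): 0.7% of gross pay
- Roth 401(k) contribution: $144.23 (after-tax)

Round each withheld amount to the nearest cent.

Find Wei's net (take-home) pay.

Medicare tax: $6,106.92 × 0.029 = $177.10
SDI: $6,106.92 × 0.01 = $61.07
State unemployment insurance (employee share): $6,106.92 × 0.007 = $42.75
Roth 401(k) contribution: $144.23
Total deductions = $177.10 + $61.07 + $42.75 + $144.23 = $425.15
Net pay = $6,106.92 − $425.15 = $5,681.77

$5,681.77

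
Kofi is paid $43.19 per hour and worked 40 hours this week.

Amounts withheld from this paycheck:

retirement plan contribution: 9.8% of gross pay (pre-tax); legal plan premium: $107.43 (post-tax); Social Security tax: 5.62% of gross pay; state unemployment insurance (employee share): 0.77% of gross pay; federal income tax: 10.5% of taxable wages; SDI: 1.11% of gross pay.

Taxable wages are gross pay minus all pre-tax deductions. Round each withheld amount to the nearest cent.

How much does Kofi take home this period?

Gross pay: 40 × $43.19 = $1727.60
Retirement plan contribution: $1727.60 × 0.098 = $169.30
Taxable wages = $1727.60 − $169.30 = $1558.30
Federal income tax: $1558.30 × 0.105 = $163.62
State unemployment insurance (employee share): $1727.60 × 0.0077 = $13.30
Social Security tax: $1727.60 × 0.0562 = $97.09
SDI: $1727.60 × 0.0111 = $19.18
Legal plan premium: $107.43
Total deductions = $169.30 + $163.62 + $13.30 + $97.09 + $19.18 + $107.43 = $569.92
Net pay = $1727.60 − $569.92 = $1157.68

$1157.68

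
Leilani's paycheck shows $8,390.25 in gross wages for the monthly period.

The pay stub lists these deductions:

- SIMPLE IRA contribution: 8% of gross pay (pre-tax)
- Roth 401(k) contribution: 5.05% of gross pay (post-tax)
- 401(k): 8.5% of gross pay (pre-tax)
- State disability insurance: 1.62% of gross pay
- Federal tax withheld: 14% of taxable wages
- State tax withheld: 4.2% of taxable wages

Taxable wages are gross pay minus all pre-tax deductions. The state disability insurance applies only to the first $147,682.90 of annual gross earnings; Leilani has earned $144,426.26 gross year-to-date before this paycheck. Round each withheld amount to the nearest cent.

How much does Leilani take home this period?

SIMPLE IRA contribution: $8,390.25 × 0.08 = $671.22
401(k): $8,390.25 × 0.085 = $713.17
Pre-tax total = $671.22 + $713.17 = $1,384.39
Taxable wages = $8,390.25 − $1,384.39 = $7,005.86
State tax withheld: $7,005.86 × 0.042 = $294.25
Federal tax withheld: $7,005.86 × 0.14 = $980.82
State disability insurance: only $147,682.90 − $144,426.26 = $3,256.64 of this check is subject → $3,256.64 × 0.0162 = $52.76
Roth 401(k) contribution: $8,390.25 × 0.0505 = $423.71
Total deductions = $671.22 + $713.17 + $294.25 + $980.82 + $52.76 + $423.71 = $3,135.93
Net pay = $8,390.25 − $3,135.93 = $5,254.32

$5,254.32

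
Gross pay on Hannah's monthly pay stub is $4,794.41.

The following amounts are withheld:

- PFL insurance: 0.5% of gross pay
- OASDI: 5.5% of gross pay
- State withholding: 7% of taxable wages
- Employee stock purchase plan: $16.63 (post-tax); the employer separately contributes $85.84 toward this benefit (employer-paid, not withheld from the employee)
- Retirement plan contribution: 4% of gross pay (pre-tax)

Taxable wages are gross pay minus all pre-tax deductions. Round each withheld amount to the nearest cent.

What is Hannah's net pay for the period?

$3,976.16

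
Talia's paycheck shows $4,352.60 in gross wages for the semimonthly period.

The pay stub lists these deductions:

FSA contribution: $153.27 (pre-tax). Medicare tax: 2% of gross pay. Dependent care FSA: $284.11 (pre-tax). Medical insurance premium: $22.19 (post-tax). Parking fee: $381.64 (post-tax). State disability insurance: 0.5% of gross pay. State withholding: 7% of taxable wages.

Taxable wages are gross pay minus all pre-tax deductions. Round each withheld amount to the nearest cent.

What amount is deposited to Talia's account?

$3,128.51

FSA contribution: $153.27
Dependent care FSA: $284.11
Pre-tax total = $153.27 + $284.11 = $437.38
Taxable wages = $4,352.60 − $437.38 = $3,915.22
State withholding: $3,915.22 × 0.07 = $274.07
State disability insurance: $4,352.60 × 0.005 = $21.76
Medicare tax: $4,352.60 × 0.02 = $87.05
Parking fee: $381.64
Medical insurance premium: $22.19
Total deductions = $153.27 + $284.11 + $274.07 + $21.76 + $87.05 + $381.64 + $22.19 = $1,224.09
Net pay = $4,352.60 − $1,224.09 = $3,128.51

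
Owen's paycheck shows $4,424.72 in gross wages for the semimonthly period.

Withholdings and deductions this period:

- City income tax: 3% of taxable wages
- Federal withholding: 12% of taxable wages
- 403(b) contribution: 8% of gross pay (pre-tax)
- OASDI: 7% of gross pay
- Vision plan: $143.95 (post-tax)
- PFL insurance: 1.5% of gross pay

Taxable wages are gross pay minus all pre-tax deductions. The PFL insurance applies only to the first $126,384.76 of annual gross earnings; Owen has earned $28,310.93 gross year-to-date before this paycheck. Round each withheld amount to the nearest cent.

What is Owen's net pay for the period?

403(b) contribution: $4,424.72 × 0.08 = $353.98
Taxable wages = $4,424.72 − $353.98 = $4,070.74
Federal withholding: $4,070.74 × 0.12 = $488.49
City income tax: $4,070.74 × 0.03 = $122.12
OASDI: $4,424.72 × 0.07 = $309.73
PFL insurance: cap not yet reached, full $4,424.72 is subject → $4,424.72 × 0.015 = $66.37
Vision plan: $143.95
Total deductions = $353.98 + $488.49 + $122.12 + $309.73 + $66.37 + $143.95 = $1,484.64
Net pay = $4,424.72 − $1,484.64 = $2,940.08

$2,940.08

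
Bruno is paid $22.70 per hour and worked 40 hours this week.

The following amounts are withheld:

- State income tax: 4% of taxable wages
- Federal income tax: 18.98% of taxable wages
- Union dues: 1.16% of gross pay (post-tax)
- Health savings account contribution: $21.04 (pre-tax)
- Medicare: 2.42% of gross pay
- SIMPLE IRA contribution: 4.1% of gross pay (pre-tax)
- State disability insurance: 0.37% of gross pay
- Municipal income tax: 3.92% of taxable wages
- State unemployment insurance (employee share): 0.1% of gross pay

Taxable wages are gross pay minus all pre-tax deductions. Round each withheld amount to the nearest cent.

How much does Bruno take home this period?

Gross pay: 40 × $22.70 = $908.00
Health savings account contribution: $21.04
SIMPLE IRA contribution: $908.00 × 0.041 = $37.23
Pre-tax total = $21.04 + $37.23 = $58.27
Taxable wages = $908.00 − $58.27 = $849.73
Municipal income tax: $849.73 × 0.0392 = $33.31
State income tax: $849.73 × 0.04 = $33.99
Federal income tax: $849.73 × 0.1898 = $161.28
State disability insurance: $908.00 × 0.0037 = $3.36
Medicare: $908.00 × 0.0242 = $21.97
State unemployment insurance (employee share): $908.00 × 0.001 = $0.91
Union dues: $908.00 × 0.0116 = $10.53
Total deductions = $21.04 + $37.23 + $33.31 + $33.99 + $161.28 + $3.36 + $21.97 + $0.91 + $10.53 = $323.62
Net pay = $908.00 − $323.62 = $584.38

$584.38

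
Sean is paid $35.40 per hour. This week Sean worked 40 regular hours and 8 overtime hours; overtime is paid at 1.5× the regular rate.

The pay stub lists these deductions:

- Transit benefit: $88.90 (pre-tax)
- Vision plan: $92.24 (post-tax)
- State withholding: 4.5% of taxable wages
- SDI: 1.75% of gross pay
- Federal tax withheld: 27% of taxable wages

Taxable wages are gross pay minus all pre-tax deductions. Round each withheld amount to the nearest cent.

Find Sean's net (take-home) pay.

$1,075.60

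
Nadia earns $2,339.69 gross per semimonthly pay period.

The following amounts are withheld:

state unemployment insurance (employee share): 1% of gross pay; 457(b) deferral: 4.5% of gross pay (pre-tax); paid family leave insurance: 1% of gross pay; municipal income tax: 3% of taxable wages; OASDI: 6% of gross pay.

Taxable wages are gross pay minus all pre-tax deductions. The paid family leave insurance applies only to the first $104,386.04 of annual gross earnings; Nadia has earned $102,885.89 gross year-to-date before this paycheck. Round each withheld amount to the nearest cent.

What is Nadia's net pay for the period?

$1,988.59

457(b) deferral: $2,339.69 × 0.045 = $105.29
Taxable wages = $2,339.69 − $105.29 = $2,234.40
Municipal income tax: $2,234.40 × 0.03 = $67.03
Paid family leave insurance: only $104,386.04 − $102,885.89 = $1,500.15 of this check is subject → $1,500.15 × 0.01 = $15.00
State unemployment insurance (employee share): $2,339.69 × 0.01 = $23.40
OASDI: $2,339.69 × 0.06 = $140.38
Total deductions = $105.29 + $67.03 + $15.00 + $23.40 + $140.38 = $351.10
Net pay = $2,339.69 − $351.10 = $1,988.59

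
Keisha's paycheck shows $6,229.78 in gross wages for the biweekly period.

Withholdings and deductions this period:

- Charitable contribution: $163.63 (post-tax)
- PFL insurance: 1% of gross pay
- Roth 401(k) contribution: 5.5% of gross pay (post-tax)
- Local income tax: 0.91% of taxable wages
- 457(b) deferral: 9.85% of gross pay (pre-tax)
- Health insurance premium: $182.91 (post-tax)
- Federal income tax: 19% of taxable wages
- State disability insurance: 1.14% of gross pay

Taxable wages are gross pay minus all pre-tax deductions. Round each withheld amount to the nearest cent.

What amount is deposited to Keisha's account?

457(b) deferral: $6,229.78 × 0.0985 = $613.63
Taxable wages = $6,229.78 − $613.63 = $5,616.15
Federal income tax: $5,616.15 × 0.19 = $1,067.07
Local income tax: $5,616.15 × 0.0091 = $51.11
State disability insurance: $6,229.78 × 0.0114 = $71.02
PFL insurance: $6,229.78 × 0.01 = $62.30
Health insurance premium: $182.91
Charitable contribution: $163.63
Roth 401(k) contribution: $6,229.78 × 0.055 = $342.64
Total deductions = $613.63 + $1,067.07 + $51.11 + $71.02 + $62.30 + $182.91 + $163.63 + $342.64 = $2,554.31
Net pay = $6,229.78 − $2,554.31 = $3,675.47

$3,675.47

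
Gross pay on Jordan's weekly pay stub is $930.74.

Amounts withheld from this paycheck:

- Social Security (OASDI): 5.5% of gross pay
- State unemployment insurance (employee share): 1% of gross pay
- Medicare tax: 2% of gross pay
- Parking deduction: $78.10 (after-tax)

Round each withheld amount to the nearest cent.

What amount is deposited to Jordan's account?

State unemployment insurance (employee share): $930.74 × 0.01 = $9.31
Social Security (OASDI): $930.74 × 0.055 = $51.19
Medicare tax: $930.74 × 0.02 = $18.61
Parking deduction: $78.10
Total deductions = $9.31 + $51.19 + $18.61 + $78.10 = $157.21
Net pay = $930.74 − $157.21 = $773.53

$773.53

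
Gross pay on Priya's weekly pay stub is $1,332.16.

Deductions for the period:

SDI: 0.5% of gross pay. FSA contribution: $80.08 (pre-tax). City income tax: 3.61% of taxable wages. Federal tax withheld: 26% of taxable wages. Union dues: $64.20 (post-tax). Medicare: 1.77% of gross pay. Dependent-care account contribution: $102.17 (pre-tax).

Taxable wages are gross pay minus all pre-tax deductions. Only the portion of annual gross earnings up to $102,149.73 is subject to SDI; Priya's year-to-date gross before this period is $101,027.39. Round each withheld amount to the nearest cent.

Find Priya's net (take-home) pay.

Dependent-care account contribution: $102.17
FSA contribution: $80.08
Pre-tax total = $102.17 + $80.08 = $182.25
Taxable wages = $1,332.16 − $182.25 = $1,149.91
City income tax: $1,149.91 × 0.0361 = $41.51
Federal tax withheld: $1,149.91 × 0.26 = $298.98
Medicare: $1,332.16 × 0.0177 = $23.58
SDI: only $102,149.73 − $101,027.39 = $1,122.34 of this check is subject → $1,122.34 × 0.005 = $5.61
Union dues: $64.20
Total deductions = $102.17 + $80.08 + $41.51 + $298.98 + $23.58 + $5.61 + $64.20 = $616.13
Net pay = $1,332.16 − $616.13 = $716.03

$716.03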